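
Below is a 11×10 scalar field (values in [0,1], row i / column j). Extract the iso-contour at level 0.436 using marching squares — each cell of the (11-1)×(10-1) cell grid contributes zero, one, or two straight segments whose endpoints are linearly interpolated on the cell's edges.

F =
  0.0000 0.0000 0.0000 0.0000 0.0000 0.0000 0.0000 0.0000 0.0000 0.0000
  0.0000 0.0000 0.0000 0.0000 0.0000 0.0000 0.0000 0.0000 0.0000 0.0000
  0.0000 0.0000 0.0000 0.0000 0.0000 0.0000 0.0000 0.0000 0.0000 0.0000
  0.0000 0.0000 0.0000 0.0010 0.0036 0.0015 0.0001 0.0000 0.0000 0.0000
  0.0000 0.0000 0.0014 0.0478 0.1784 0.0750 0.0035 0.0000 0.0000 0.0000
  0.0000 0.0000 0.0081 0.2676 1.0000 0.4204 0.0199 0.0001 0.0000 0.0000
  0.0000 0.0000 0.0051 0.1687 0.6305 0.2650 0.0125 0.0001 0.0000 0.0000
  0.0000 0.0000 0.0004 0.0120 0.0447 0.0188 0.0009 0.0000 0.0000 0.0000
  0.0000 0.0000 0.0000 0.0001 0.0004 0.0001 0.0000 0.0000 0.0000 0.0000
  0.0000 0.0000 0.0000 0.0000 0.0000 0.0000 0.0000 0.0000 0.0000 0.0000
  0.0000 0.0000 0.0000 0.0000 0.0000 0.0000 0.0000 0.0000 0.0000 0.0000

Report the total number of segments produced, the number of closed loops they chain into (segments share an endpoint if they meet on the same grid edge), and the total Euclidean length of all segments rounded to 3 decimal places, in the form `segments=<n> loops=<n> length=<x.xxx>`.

segments=6 loops=1 length=5.538

cell (4,3): code 0100 → (4.314,4.000)–(5.000,3.230)
cell (4,4): code 1000 → (5.000,4.973)–(4.314,4.000)
cell (5,3): code 0110 → (5.000,3.230)–(6.000,3.579)
cell (5,4): code 1001 → (6.000,4.532)–(5.000,4.973)
cell (6,3): code 0010 → (6.000,3.579)–(6.332,4.000)
cell (6,4): code 0001 → (6.332,4.000)–(6.000,4.532)
total: 6 segments, chained into 1 closed loop(s), length Σ = 5.538034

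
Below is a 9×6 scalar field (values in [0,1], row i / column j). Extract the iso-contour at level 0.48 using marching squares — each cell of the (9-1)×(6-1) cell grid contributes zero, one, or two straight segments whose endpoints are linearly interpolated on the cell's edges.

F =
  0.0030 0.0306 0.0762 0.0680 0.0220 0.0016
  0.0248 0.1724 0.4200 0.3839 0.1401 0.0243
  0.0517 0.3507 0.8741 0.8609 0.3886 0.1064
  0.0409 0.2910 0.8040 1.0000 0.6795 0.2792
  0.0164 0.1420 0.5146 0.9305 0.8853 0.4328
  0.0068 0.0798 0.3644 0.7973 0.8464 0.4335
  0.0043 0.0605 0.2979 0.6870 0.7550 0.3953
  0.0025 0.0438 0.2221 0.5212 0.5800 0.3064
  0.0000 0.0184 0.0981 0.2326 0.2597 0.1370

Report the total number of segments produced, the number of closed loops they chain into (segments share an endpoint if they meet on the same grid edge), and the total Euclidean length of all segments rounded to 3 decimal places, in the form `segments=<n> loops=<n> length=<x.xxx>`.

segments=18 loops=1 length=15.658

cell (1,1): code 0100 → (1.132,2.000)–(2.000,1.247)
cell (1,2): code 1100 → (1.201,3.000)–(1.132,2.000)
cell (1,3): code 1000 → (2.000,3.806)–(1.201,3.000)
cell (2,1): code 0110 → (2.000,1.247)–(3.000,1.368)
cell (2,3): code 1101 → (2.314,4.000)–(2.000,3.806)
cell (2,4): code 1000 → (3.000,4.498)–(2.314,4.000)
cell (3,1): code 0110 → (3.000,1.368)–(4.000,1.907)
cell (3,4): code 1001 → (4.000,4.896)–(3.000,4.498)
cell (4,1): code 0010 → (4.000,1.907)–(4.230,2.000)
cell (4,2): code 0111 → (4.230,2.000)–(5.000,2.267)
cell (4,4): code 1001 → (5.000,4.887)–(4.000,4.896)
cell (5,2): code 0110 → (5.000,2.267)–(6.000,2.468)
cell (5,4): code 1001 → (6.000,4.765)–(5.000,4.887)
cell (6,2): code 0110 → (6.000,2.468)–(7.000,2.862)
cell (6,4): code 1001 → (7.000,4.365)–(6.000,4.765)
cell (7,2): code 0010 → (7.000,2.862)–(7.143,3.000)
cell (7,3): code 0011 → (7.143,3.000)–(7.312,4.000)
cell (7,4): code 0001 → (7.312,4.000)–(7.000,4.365)
total: 18 segments, chained into 1 closed loop(s), length Σ = 15.657814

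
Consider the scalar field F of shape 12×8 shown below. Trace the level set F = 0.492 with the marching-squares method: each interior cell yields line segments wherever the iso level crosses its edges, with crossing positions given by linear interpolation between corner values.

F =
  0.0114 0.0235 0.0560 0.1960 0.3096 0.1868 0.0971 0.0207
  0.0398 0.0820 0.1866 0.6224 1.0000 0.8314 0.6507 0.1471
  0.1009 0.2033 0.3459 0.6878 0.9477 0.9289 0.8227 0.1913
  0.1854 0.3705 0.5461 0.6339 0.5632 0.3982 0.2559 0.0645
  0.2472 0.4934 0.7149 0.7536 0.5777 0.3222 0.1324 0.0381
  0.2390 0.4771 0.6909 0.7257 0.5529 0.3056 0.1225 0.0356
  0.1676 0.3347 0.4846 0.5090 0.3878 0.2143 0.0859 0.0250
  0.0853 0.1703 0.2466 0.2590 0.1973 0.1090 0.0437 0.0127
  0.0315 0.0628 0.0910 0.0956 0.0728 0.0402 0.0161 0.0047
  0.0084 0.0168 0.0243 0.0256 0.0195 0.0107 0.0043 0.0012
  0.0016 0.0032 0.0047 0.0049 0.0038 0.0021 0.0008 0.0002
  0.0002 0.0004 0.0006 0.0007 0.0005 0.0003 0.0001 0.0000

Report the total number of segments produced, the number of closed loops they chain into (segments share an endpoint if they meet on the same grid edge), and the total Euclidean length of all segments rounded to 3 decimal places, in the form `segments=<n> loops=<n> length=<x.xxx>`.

cell (0,2): code 0100 → (0.694,3.000)–(1.000,2.701)
cell (0,3): code 1100 → (0.264,4.000)–(0.694,3.000)
cell (0,4): code 1100 → (0.473,5.000)–(0.264,4.000)
cell (0,5): code 1100 → (0.713,6.000)–(0.473,5.000)
cell (0,6): code 1000 → (1.000,6.315)–(0.713,6.000)
cell (1,2): code 0110 → (1.000,2.701)–(2.000,2.427)
cell (1,6): code 1001 → (2.000,6.524)–(1.000,6.315)
cell (2,1): code 0100 → (2.730,2.000)–(3.000,1.692)
cell (2,2): code 1110 → (2.000,2.427)–(2.730,2.000)
cell (2,4): code 1011 → (3.000,4.432)–(2.823,5.000)
cell (2,5): code 0011 → (2.823,5.000)–(2.583,6.000)
cell (2,6): code 0001 → (2.583,6.000)–(2.000,6.524)
cell (3,0): code 0100 → (3.989,1.000)–(4.000,0.994)
cell (3,1): code 1110 → (3.000,1.692)–(3.989,1.000)
cell (3,4): code 1001 → (4.000,4.335)–(3.000,4.432)
cell (4,0): code 0010 → (4.000,0.994)–(4.086,1.000)
cell (4,1): code 0111 → (4.086,1.000)–(5.000,1.070)
cell (4,4): code 1001 → (5.000,4.246)–(4.000,4.335)
cell (5,1): code 0010 → (5.000,1.070)–(5.964,2.000)
cell (5,2): code 0111 → (5.964,2.000)–(6.000,2.303)
cell (5,3): code 1011 → (6.000,3.140)–(5.369,4.000)
cell (5,4): code 0001 → (5.369,4.000)–(5.000,4.246)
cell (6,2): code 0010 → (6.000,2.303)–(6.068,3.000)
cell (6,3): code 0001 → (6.068,3.000)–(6.000,3.140)
total: 24 segments, chained into 1 closed loop(s), length Σ = 17.955834

segments=24 loops=1 length=17.956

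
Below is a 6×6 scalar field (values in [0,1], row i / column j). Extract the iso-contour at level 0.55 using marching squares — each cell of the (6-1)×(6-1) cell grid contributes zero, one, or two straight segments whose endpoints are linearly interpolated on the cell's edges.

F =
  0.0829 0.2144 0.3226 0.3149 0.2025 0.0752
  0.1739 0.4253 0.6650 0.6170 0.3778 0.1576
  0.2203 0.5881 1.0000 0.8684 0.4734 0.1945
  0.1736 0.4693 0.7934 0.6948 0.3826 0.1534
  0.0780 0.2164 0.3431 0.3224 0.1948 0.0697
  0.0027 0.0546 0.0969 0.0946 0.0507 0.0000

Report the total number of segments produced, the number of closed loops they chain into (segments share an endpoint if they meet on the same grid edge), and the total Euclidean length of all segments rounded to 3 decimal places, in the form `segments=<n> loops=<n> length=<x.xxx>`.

segments=12 loops=1 length=8.921

cell (0,1): code 0100 → (0.664,2.000)–(1.000,1.520)
cell (0,2): code 1100 → (0.778,3.000)–(0.664,2.000)
cell (0,3): code 1000 → (1.000,3.280)–(0.778,3.000)
cell (1,0): code 0100 → (1.766,1.000)–(2.000,0.896)
cell (1,1): code 1110 → (1.000,1.520)–(1.766,1.000)
cell (1,3): code 1001 → (2.000,3.806)–(1.000,3.280)
cell (2,0): code 0010 → (2.000,0.896)–(2.321,1.000)
cell (2,1): code 0111 → (2.321,1.000)–(3.000,1.249)
cell (2,3): code 1001 → (3.000,3.464)–(2.000,3.806)
cell (3,1): code 0010 → (3.000,1.249)–(3.541,2.000)
cell (3,2): code 0011 → (3.541,2.000)–(3.389,3.000)
cell (3,3): code 0001 → (3.389,3.000)–(3.000,3.464)
total: 12 segments, chained into 1 closed loop(s), length Σ = 8.920592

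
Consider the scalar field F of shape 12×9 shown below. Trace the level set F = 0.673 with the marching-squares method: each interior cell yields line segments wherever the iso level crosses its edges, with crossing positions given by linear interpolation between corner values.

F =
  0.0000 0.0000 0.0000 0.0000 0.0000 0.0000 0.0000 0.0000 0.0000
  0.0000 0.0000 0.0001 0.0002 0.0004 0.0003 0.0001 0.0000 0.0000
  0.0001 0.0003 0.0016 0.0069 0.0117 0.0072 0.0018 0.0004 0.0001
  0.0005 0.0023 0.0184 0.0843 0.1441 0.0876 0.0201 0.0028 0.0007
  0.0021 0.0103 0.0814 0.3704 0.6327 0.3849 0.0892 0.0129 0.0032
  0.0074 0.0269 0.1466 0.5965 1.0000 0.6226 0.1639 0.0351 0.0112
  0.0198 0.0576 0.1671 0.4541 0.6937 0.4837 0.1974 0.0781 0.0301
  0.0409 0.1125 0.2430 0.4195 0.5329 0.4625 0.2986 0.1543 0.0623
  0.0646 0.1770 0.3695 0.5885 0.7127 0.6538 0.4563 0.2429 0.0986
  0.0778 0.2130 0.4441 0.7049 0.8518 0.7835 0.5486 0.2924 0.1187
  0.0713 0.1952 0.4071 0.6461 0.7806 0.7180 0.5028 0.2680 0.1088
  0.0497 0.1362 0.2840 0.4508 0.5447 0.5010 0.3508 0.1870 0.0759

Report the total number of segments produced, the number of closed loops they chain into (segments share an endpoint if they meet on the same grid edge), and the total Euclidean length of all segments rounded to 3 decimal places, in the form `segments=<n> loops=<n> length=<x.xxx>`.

segments=18 loops=2 length=13.318

cell (4,3): code 0100 → (4.110,4.000)–(5.000,3.190)
cell (4,4): code 1000 → (5.000,4.866)–(4.110,4.000)
cell (5,3): code 0110 → (5.000,3.190)–(6.000,3.914)
cell (5,4): code 1001 → (6.000,4.099)–(5.000,4.866)
cell (6,3): code 0010 → (6.000,3.914)–(6.129,4.000)
cell (6,4): code 0001 → (6.129,4.000)–(6.000,4.099)
cell (7,3): code 0100 → (7.779,4.000)–(8.000,3.680)
cell (7,4): code 1000 → (8.000,4.674)–(7.779,4.000)
cell (8,2): code 0100 → (8.726,3.000)–(9.000,2.878)
cell (8,3): code 1110 → (8.000,3.680)–(8.726,3.000)
cell (8,4): code 1101 → (8.148,5.000)–(8.000,4.674)
cell (8,5): code 1000 → (9.000,5.470)–(8.148,5.000)
cell (9,2): code 0010 → (9.000,2.878)–(9.543,3.000)
cell (9,3): code 0111 → (9.543,3.000)–(10.000,3.200)
cell (9,5): code 1001 → (10.000,5.209)–(9.000,5.470)
cell (10,3): code 0010 → (10.000,3.200)–(10.456,4.000)
cell (10,4): code 0011 → (10.456,4.000)–(10.207,5.000)
cell (10,5): code 0001 → (10.207,5.000)–(10.000,5.209)
total: 18 segments, chained into 2 closed loop(s), length Σ = 13.317667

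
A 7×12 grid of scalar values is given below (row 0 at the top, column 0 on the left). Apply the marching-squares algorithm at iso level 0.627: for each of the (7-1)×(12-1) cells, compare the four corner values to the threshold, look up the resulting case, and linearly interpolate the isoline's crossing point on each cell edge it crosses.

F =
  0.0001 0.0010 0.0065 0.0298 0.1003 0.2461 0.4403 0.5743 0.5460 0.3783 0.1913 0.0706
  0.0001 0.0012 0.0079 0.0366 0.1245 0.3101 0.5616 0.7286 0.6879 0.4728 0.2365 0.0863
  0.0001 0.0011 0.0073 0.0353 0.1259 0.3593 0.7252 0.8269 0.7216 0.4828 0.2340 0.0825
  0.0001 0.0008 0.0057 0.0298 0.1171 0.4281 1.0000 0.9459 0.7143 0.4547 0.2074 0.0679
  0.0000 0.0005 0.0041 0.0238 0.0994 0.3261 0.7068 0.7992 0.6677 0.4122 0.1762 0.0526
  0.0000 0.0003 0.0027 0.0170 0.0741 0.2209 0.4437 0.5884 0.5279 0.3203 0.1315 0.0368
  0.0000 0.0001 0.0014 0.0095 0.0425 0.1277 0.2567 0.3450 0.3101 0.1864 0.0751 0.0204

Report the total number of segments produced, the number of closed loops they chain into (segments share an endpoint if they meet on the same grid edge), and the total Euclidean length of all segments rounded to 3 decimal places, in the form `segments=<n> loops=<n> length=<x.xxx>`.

segments=14 loops=1 length=11.797

cell (0,6): code 0100 → (0.342,7.000)–(1.000,6.392)
cell (0,7): code 1100 → (0.571,8.000)–(0.342,7.000)
cell (0,8): code 1000 → (1.000,8.283)–(0.571,8.000)
cell (1,5): code 0100 → (1.400,6.000)–(2.000,5.732)
cell (1,6): code 1110 → (1.000,6.392)–(1.400,6.000)
cell (1,8): code 1001 → (2.000,8.396)–(1.000,8.283)
cell (2,5): code 0110 → (2.000,5.732)–(3.000,5.348)
cell (2,8): code 1001 → (3.000,8.336)–(2.000,8.396)
cell (3,5): code 0110 → (3.000,5.348)–(4.000,5.790)
cell (3,8): code 1001 → (4.000,8.159)–(3.000,8.336)
cell (4,5): code 0010 → (4.000,5.790)–(4.303,6.000)
cell (4,6): code 0011 → (4.303,6.000)–(4.817,7.000)
cell (4,7): code 0011 → (4.817,7.000)–(4.291,8.000)
cell (4,8): code 0001 → (4.291,8.000)–(4.000,8.159)
total: 14 segments, chained into 1 closed loop(s), length Σ = 11.796631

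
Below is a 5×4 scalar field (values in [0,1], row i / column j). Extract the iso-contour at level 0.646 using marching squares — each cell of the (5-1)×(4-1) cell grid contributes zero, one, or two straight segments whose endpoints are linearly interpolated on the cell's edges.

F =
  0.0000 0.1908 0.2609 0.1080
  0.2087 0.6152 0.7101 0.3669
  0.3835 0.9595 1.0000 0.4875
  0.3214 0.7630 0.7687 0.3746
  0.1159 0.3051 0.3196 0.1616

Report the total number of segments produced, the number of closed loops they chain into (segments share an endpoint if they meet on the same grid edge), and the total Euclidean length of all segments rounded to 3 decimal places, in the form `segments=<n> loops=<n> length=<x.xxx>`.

cell (0,1): code 0100 → (0.857,2.000)–(1.000,1.325)
cell (0,2): code 1000 → (1.000,2.187)–(0.857,2.000)
cell (1,0): code 0100 → (1.089,1.000)–(2.000,0.456)
cell (1,1): code 1110 → (1.000,1.325)–(1.089,1.000)
cell (1,2): code 1001 → (2.000,2.691)–(1.000,2.187)
cell (2,0): code 0110 → (2.000,0.456)–(3.000,0.735)
cell (2,2): code 1001 → (3.000,2.311)–(2.000,2.691)
cell (3,0): code 0010 → (3.000,0.735)–(3.256,1.000)
cell (3,1): code 0011 → (3.256,1.000)–(3.273,2.000)
cell (3,2): code 0001 → (3.273,2.000)–(3.000,2.311)
total: 10 segments, chained into 1 closed loop(s), length Σ = 7.332966

segments=10 loops=1 length=7.333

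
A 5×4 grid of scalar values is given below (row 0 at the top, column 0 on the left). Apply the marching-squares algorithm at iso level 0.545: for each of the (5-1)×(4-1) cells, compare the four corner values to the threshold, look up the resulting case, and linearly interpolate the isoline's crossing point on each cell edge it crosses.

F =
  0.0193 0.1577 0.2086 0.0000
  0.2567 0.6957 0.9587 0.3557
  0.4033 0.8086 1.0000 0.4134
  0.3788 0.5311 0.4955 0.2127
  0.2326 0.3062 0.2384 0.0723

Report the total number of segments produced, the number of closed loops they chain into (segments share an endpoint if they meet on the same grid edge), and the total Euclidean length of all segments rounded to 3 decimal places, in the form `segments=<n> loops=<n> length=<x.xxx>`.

cell (0,0): code 0100 → (0.720,1.000)–(1.000,0.657)
cell (0,1): code 1100 → (0.448,2.000)–(0.720,1.000)
cell (0,2): code 1000 → (1.000,2.686)–(0.448,2.000)
cell (1,0): code 0110 → (1.000,0.657)–(2.000,0.350)
cell (1,2): code 1001 → (2.000,2.776)–(1.000,2.686)
cell (2,0): code 0010 → (2.000,0.350)–(2.950,1.000)
cell (2,1): code 0011 → (2.950,1.000)–(2.902,2.000)
cell (2,2): code 0001 → (2.902,2.000)–(2.000,2.776)
total: 8 segments, chained into 1 closed loop(s), length Σ = 7.751541

segments=8 loops=1 length=7.752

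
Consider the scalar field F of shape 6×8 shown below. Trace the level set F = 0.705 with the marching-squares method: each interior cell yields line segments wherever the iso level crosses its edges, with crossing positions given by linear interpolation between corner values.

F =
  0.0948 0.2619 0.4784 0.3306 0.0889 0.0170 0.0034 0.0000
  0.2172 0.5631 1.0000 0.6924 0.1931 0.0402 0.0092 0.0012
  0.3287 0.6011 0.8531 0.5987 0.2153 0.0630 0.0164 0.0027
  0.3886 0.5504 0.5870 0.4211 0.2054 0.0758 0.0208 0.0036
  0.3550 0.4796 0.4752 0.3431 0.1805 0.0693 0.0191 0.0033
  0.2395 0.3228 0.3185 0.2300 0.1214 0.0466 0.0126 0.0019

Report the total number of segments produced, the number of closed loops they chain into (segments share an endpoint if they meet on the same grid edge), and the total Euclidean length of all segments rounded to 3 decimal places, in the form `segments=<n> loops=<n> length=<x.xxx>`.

segments=6 loops=1 length=5.681

cell (0,1): code 0100 → (0.434,2.000)–(1.000,1.325)
cell (0,2): code 1000 → (1.000,2.959)–(0.434,2.000)
cell (1,1): code 0110 → (1.000,1.325)–(2.000,1.412)
cell (1,2): code 1001 → (2.000,2.582)–(1.000,2.959)
cell (2,1): code 0010 → (2.000,1.412)–(2.557,2.000)
cell (2,2): code 0001 → (2.557,2.000)–(2.000,2.582)
total: 6 segments, chained into 1 closed loop(s), length Σ = 5.681455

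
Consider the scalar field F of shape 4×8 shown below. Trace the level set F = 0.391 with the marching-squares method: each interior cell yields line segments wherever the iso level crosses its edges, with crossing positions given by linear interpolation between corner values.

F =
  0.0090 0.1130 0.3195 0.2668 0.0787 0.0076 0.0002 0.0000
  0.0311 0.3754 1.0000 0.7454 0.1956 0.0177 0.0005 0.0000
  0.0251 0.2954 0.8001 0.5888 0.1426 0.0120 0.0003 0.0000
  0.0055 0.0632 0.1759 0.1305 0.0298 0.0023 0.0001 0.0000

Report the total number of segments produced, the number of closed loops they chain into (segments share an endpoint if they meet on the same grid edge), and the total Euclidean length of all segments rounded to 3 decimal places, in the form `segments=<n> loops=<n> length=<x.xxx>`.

segments=8 loops=1 length=8.036

cell (0,1): code 0100 → (0.105,2.000)–(1.000,1.025)
cell (0,2): code 1100 → (0.260,3.000)–(0.105,2.000)
cell (0,3): code 1000 → (1.000,3.645)–(0.260,3.000)
cell (1,1): code 0110 → (1.000,1.025)–(2.000,1.189)
cell (1,3): code 1001 → (2.000,3.443)–(1.000,3.645)
cell (2,1): code 0010 → (2.000,1.189)–(2.655,2.000)
cell (2,2): code 0011 → (2.655,2.000)–(2.432,3.000)
cell (2,3): code 0001 → (2.432,3.000)–(2.000,3.443)
total: 8 segments, chained into 1 closed loop(s), length Σ = 8.036399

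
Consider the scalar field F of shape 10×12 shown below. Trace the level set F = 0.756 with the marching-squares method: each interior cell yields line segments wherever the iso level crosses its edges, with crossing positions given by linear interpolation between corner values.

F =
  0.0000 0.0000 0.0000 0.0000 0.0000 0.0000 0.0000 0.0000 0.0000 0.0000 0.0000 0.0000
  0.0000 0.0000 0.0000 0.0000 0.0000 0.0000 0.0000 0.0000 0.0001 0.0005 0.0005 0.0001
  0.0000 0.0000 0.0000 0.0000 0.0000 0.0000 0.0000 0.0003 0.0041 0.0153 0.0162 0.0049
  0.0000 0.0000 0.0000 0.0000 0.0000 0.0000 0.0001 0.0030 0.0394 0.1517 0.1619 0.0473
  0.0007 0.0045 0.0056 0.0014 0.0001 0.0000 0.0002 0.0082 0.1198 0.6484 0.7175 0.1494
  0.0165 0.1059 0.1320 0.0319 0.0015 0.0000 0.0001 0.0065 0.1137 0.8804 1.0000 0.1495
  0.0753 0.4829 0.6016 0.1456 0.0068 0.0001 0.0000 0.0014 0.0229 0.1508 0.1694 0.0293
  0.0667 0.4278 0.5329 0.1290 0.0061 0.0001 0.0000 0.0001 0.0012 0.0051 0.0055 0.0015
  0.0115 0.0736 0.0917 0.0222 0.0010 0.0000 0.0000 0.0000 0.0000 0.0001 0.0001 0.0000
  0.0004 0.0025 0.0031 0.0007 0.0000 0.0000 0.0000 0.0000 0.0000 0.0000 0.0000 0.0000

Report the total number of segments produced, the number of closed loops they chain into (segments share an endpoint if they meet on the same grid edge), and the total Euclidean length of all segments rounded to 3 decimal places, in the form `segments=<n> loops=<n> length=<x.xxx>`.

segments=6 loops=1 length=4.176

cell (4,8): code 0100 → (4.464,9.000)–(5.000,8.838)
cell (4,9): code 1100 → (4.136,10.000)–(4.464,9.000)
cell (4,10): code 1000 → (5.000,10.287)–(4.136,10.000)
cell (5,8): code 0010 → (5.000,8.838)–(5.171,9.000)
cell (5,9): code 0011 → (5.171,9.000)–(5.294,10.000)
cell (5,10): code 0001 → (5.294,10.000)–(5.000,10.287)
total: 6 segments, chained into 1 closed loop(s), length Σ = 4.176149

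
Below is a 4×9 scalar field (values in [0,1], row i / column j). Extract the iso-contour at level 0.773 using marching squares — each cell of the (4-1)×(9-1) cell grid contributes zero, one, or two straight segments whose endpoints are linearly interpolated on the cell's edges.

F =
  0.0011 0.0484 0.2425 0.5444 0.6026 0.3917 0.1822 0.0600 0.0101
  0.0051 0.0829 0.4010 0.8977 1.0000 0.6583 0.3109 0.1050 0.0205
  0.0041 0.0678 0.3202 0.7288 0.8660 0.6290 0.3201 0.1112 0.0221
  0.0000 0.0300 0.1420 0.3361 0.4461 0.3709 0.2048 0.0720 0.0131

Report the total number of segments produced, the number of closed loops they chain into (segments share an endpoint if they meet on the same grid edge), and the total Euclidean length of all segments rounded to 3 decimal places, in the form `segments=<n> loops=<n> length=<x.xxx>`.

segments=8 loops=1 length=5.728

cell (0,2): code 0100 → (0.647,3.000)–(1.000,2.749)
cell (0,3): code 1100 → (0.429,4.000)–(0.647,3.000)
cell (0,4): code 1000 → (1.000,4.664)–(0.429,4.000)
cell (1,2): code 0010 → (1.000,2.749)–(1.738,3.000)
cell (1,3): code 0111 → (1.738,3.000)–(2.000,3.322)
cell (1,4): code 1001 → (2.000,4.392)–(1.000,4.664)
cell (2,3): code 0010 → (2.000,3.322)–(2.221,4.000)
cell (2,4): code 0001 → (2.221,4.000)–(2.000,4.392)
total: 8 segments, chained into 1 closed loop(s), length Σ = 5.727706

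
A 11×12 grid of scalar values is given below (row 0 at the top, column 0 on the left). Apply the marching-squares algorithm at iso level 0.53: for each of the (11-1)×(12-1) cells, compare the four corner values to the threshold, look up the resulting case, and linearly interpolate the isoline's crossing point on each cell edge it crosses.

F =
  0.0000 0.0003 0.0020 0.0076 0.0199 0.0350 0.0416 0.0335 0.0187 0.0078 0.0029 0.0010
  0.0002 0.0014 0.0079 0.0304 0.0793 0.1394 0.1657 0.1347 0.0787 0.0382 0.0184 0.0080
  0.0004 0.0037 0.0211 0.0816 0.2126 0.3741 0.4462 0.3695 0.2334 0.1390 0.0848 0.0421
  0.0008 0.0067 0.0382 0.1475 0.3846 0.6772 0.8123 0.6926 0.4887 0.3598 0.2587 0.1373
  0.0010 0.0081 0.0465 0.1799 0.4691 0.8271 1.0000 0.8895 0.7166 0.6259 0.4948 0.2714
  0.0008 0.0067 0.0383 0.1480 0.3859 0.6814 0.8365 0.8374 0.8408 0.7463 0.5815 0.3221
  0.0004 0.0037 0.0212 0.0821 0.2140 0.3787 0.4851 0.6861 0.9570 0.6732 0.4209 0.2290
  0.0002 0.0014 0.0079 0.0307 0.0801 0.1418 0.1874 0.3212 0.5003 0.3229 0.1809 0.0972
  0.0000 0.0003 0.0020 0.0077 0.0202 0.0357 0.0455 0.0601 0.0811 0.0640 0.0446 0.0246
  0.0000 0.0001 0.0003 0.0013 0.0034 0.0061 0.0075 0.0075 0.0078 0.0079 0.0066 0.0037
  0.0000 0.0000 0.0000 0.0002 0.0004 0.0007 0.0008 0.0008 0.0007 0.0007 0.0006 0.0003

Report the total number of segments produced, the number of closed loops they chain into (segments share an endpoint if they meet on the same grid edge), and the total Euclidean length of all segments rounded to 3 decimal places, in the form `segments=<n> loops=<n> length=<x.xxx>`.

segments=20 loops=1 length=16.179

cell (2,4): code 0100 → (2.514,5.000)–(3.000,4.497)
cell (2,5): code 1100 → (2.229,6.000)–(2.514,5.000)
cell (2,6): code 1100 → (2.497,7.000)–(2.229,6.000)
cell (2,7): code 1000 → (3.000,7.797)–(2.497,7.000)
cell (3,4): code 0110 → (3.000,4.497)–(4.000,4.170)
cell (3,7): code 1101 → (3.181,8.000)–(3.000,7.797)
cell (3,8): code 1100 → (3.640,9.000)–(3.181,8.000)
cell (3,9): code 1000 → (4.000,9.732)–(3.640,9.000)
cell (4,4): code 0110 → (4.000,4.170)–(5.000,4.488)
cell (4,9): code 1101 → (4.406,10.000)–(4.000,9.732)
cell (4,10): code 1000 → (5.000,10.199)–(4.406,10.000)
cell (5,4): code 0010 → (5.000,4.488)–(5.500,5.000)
cell (5,5): code 0011 → (5.500,5.000)–(5.872,6.000)
cell (5,6): code 0111 → (5.872,6.000)–(6.000,6.223)
cell (5,9): code 1011 → (6.000,9.568)–(5.321,10.000)
cell (5,10): code 0001 → (5.321,10.000)–(5.000,10.199)
cell (6,6): code 0010 → (6.000,6.223)–(6.428,7.000)
cell (6,7): code 0011 → (6.428,7.000)–(6.935,8.000)
cell (6,8): code 0011 → (6.935,8.000)–(6.409,9.000)
cell (6,9): code 0001 → (6.409,9.000)–(6.000,9.568)
total: 20 segments, chained into 1 closed loop(s), length Σ = 16.179130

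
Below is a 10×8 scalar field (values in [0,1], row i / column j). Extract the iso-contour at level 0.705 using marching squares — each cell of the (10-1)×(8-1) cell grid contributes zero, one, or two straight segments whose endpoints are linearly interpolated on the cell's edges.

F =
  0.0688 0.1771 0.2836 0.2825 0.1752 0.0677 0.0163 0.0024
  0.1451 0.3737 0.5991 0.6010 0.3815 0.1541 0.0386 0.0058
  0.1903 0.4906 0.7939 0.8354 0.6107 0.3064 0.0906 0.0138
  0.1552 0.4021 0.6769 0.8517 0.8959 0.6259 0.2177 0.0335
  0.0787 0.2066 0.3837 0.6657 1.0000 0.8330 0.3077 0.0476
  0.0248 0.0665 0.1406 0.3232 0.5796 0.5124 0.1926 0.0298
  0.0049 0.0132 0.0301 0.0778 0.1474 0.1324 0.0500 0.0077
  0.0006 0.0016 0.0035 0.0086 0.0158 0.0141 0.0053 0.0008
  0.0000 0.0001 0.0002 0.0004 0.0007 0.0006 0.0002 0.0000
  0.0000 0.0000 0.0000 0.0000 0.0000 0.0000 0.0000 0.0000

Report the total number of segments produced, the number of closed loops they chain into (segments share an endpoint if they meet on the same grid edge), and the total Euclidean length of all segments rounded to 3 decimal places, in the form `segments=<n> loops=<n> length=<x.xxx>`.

segments=14 loops=1 length=10.142

cell (1,1): code 0100 → (1.544,2.000)–(2.000,1.707)
cell (1,2): code 1100 → (1.444,3.000)–(1.544,2.000)
cell (1,3): code 1000 → (2.000,3.580)–(1.444,3.000)
cell (2,1): code 0010 → (2.000,1.707)–(2.760,2.000)
cell (2,2): code 0111 → (2.760,2.000)–(3.000,2.161)
cell (2,3): code 1101 → (2.331,4.000)–(2.000,3.580)
cell (2,4): code 1000 → (3.000,4.707)–(2.331,4.000)
cell (3,2): code 0010 → (3.000,2.161)–(3.789,3.000)
cell (3,3): code 0111 → (3.789,3.000)–(4.000,3.118)
cell (3,4): code 1101 → (3.382,5.000)–(3.000,4.707)
cell (3,5): code 1000 → (4.000,5.244)–(3.382,5.000)
cell (4,3): code 0010 → (4.000,3.118)–(4.702,4.000)
cell (4,4): code 0011 → (4.702,4.000)–(4.399,5.000)
cell (4,5): code 0001 → (4.399,5.000)–(4.000,5.244)
total: 14 segments, chained into 1 closed loop(s), length Σ = 10.141691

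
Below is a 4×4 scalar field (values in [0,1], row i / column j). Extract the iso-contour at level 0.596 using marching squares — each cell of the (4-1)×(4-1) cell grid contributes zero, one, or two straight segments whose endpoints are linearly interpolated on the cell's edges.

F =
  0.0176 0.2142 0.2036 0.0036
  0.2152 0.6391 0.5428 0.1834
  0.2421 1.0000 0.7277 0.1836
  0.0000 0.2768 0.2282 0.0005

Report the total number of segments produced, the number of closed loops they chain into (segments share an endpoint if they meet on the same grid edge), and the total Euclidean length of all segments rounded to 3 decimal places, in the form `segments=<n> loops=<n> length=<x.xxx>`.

cell (0,0): code 0100 → (0.899,1.000)–(1.000,0.898)
cell (0,1): code 1000 → (1.000,1.448)–(0.899,1.000)
cell (1,0): code 0110 → (1.000,0.898)–(2.000,0.467)
cell (1,1): code 1101 → (1.288,2.000)–(1.000,1.448)
cell (1,2): code 1000 → (2.000,2.242)–(1.288,2.000)
cell (2,0): code 0010 → (2.000,0.467)–(2.559,1.000)
cell (2,1): code 0011 → (2.559,1.000)–(2.264,2.000)
cell (2,2): code 0001 → (2.264,2.000)–(2.000,2.242)
total: 8 segments, chained into 1 closed loop(s), length Σ = 5.239427

segments=8 loops=1 length=5.239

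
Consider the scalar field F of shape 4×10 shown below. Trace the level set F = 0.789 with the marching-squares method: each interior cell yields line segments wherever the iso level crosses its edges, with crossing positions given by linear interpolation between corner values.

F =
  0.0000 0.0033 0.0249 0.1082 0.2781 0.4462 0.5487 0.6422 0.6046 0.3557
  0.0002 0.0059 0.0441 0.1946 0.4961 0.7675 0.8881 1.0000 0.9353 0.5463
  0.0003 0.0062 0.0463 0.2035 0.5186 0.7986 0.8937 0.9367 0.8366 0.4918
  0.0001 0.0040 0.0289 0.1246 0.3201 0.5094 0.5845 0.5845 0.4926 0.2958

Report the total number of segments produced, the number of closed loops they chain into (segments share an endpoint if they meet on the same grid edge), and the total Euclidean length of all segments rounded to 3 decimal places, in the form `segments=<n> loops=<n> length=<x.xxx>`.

segments=12 loops=1 length=8.890

cell (0,5): code 0100 → (0.708,6.000)–(1.000,5.178)
cell (0,6): code 1100 → (0.410,7.000)–(0.708,6.000)
cell (0,7): code 1100 → (0.558,8.000)–(0.410,7.000)
cell (0,8): code 1000 → (1.000,8.376)–(0.558,8.000)
cell (1,4): code 0100 → (1.691,5.000)–(2.000,4.966)
cell (1,5): code 1110 → (1.000,5.178)–(1.691,5.000)
cell (1,8): code 1001 → (2.000,8.138)–(1.000,8.376)
cell (2,4): code 0010 → (2.000,4.966)–(2.033,5.000)
cell (2,5): code 0011 → (2.033,5.000)–(2.339,6.000)
cell (2,6): code 0011 → (2.339,6.000)–(2.419,7.000)
cell (2,7): code 0011 → (2.419,7.000)–(2.138,8.000)
cell (2,8): code 0001 → (2.138,8.000)–(2.000,8.138)
total: 12 segments, chained into 1 closed loop(s), length Σ = 8.890111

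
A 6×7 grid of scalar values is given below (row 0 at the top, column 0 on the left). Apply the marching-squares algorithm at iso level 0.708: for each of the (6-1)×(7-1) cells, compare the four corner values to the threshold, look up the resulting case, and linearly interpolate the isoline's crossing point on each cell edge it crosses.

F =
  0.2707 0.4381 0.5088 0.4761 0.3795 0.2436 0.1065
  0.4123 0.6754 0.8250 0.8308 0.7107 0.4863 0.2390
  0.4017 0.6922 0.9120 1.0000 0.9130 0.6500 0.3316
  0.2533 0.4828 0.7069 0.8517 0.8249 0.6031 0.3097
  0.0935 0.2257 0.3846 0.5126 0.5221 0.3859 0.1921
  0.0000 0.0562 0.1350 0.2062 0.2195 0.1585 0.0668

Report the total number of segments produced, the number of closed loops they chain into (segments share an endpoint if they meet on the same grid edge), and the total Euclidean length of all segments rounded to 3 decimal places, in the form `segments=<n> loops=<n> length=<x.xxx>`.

segments=12 loops=1 length=10.341

cell (0,1): code 0100 → (0.630,2.000)–(1.000,1.218)
cell (0,2): code 1100 → (0.654,3.000)–(0.630,2.000)
cell (0,3): code 1100 → (0.992,4.000)–(0.654,3.000)
cell (0,4): code 1000 → (1.000,4.012)–(0.992,4.000)
cell (1,1): code 0110 → (1.000,1.218)–(2.000,1.072)
cell (1,4): code 1001 → (2.000,4.779)–(1.000,4.012)
cell (2,1): code 0010 → (2.000,1.072)–(2.995,2.000)
cell (2,2): code 0111 → (2.995,2.000)–(3.000,2.008)
cell (2,4): code 1001 → (3.000,4.527)–(2.000,4.779)
cell (3,2): code 0010 → (3.000,2.008)–(3.424,3.000)
cell (3,3): code 0011 → (3.424,3.000)–(3.386,4.000)
cell (3,4): code 0001 → (3.386,4.000)–(3.000,4.527)
total: 12 segments, chained into 1 closed loop(s), length Σ = 10.340953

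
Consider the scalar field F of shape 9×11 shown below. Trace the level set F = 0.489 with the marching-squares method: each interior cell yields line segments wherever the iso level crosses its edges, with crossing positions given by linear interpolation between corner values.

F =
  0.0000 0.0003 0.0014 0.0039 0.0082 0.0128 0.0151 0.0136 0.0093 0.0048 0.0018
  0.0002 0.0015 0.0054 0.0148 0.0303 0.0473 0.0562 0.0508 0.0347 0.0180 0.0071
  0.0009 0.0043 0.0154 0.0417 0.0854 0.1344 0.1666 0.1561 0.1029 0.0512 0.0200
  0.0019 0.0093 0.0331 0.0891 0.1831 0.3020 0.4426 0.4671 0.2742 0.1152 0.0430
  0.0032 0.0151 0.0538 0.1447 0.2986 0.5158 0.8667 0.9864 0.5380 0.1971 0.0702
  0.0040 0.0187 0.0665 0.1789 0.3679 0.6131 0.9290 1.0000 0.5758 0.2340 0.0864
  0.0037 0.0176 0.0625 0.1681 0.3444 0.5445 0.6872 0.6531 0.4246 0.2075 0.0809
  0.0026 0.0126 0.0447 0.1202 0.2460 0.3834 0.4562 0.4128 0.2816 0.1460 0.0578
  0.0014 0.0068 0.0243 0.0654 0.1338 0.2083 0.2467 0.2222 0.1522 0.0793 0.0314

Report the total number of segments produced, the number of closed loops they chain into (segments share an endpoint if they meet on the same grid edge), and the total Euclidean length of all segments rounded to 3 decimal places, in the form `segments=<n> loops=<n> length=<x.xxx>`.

cell (3,4): code 0100 → (3.875,5.000)–(4.000,4.877)
cell (3,5): code 1100 → (3.109,6.000)–(3.875,5.000)
cell (3,6): code 1100 → (3.042,7.000)–(3.109,6.000)
cell (3,7): code 1100 → (3.814,8.000)–(3.042,7.000)
cell (3,8): code 1000 → (4.000,8.144)–(3.814,8.000)
cell (4,4): code 0110 → (4.000,4.877)–(5.000,4.494)
cell (4,8): code 1001 → (5.000,8.254)–(4.000,8.144)
cell (5,4): code 0110 → (5.000,4.494)–(6.000,4.723)
cell (5,7): code 1011 → (6.000,7.718)–(5.574,8.000)
cell (5,8): code 0001 → (5.574,8.000)–(5.000,8.254)
cell (6,4): code 0010 → (6.000,4.723)–(6.345,5.000)
cell (6,5): code 0011 → (6.345,5.000)–(6.858,6.000)
cell (6,6): code 0011 → (6.858,6.000)–(6.683,7.000)
cell (6,7): code 0001 → (6.683,7.000)–(6.000,7.718)
total: 14 segments, chained into 1 closed loop(s), length Σ = 11.749329

segments=14 loops=1 length=11.749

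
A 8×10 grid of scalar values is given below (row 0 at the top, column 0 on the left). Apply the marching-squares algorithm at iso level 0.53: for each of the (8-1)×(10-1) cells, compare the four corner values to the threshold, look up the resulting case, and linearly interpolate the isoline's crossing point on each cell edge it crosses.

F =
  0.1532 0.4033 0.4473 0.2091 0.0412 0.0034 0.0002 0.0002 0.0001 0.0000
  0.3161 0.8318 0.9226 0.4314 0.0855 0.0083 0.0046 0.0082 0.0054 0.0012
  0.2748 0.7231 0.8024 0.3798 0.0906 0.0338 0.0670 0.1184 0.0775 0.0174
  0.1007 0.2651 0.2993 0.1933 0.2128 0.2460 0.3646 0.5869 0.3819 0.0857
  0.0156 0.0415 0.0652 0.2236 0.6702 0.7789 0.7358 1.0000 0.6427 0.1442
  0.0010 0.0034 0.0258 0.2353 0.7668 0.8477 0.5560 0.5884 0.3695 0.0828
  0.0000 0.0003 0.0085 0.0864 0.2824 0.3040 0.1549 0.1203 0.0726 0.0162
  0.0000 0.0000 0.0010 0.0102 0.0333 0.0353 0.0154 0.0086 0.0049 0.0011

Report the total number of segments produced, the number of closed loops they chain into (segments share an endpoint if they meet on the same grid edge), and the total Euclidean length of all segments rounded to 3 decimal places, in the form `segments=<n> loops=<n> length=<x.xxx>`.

cell (0,0): code 0100 → (0.296,1.000)–(1.000,0.415)
cell (0,1): code 1100 → (0.174,2.000)–(0.296,1.000)
cell (0,2): code 1000 → (1.000,2.799)–(0.174,2.000)
cell (1,0): code 0110 → (1.000,0.415)–(2.000,0.569)
cell (1,2): code 1001 → (2.000,2.645)–(1.000,2.799)
cell (2,0): code 0010 → (2.000,0.569)–(2.422,1.000)
cell (2,1): code 0011 → (2.422,1.000)–(2.541,2.000)
cell (2,2): code 0001 → (2.541,2.000)–(2.000,2.645)
cell (2,6): code 0100 → (2.879,7.000)–(3.000,6.744)
cell (2,7): code 1000 → (3.000,7.278)–(2.879,7.000)
cell (3,3): code 0100 → (3.693,4.000)–(4.000,3.686)
cell (3,4): code 1100 → (3.533,5.000)–(3.693,4.000)
cell (3,5): code 1100 → (3.446,6.000)–(3.533,5.000)
cell (3,6): code 1110 → (3.000,6.744)–(3.446,6.000)
cell (3,7): code 1101 → (3.568,8.000)–(3.000,7.278)
cell (3,8): code 1000 → (4.000,8.226)–(3.568,8.000)
cell (4,3): code 0110 → (4.000,3.686)–(5.000,3.554)
cell (4,7): code 1011 → (5.000,7.267)–(4.413,8.000)
cell (4,8): code 0001 → (4.413,8.000)–(4.000,8.226)
cell (5,3): code 0010 → (5.000,3.554)–(5.489,4.000)
cell (5,4): code 0011 → (5.489,4.000)–(5.584,5.000)
cell (5,5): code 0011 → (5.584,5.000)–(5.065,6.000)
cell (5,6): code 0011 → (5.065,6.000)–(5.125,7.000)
cell (5,7): code 0001 → (5.125,7.000)–(5.000,7.267)
total: 24 segments, chained into 2 closed loop(s), length Σ = 19.371211

segments=24 loops=2 length=19.371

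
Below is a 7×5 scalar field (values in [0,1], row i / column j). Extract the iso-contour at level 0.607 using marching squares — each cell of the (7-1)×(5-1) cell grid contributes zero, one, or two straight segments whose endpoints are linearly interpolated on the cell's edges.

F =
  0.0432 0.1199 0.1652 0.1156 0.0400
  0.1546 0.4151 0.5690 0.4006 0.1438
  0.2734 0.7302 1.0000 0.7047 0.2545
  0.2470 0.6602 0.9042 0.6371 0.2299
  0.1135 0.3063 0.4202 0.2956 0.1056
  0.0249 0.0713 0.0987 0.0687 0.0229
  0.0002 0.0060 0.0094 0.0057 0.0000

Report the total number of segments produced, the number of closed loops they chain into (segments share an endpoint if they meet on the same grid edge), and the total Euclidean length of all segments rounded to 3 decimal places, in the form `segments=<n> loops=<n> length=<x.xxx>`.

cell (1,0): code 0100 → (1.609,1.000)–(2.000,0.730)
cell (1,1): code 1100 → (1.088,2.000)–(1.609,1.000)
cell (1,2): code 1100 → (1.679,3.000)–(1.088,2.000)
cell (1,3): code 1000 → (2.000,3.217)–(1.679,3.000)
cell (2,0): code 0110 → (2.000,0.730)–(3.000,0.871)
cell (2,3): code 1001 → (3.000,3.074)–(2.000,3.217)
cell (3,0): code 0010 → (3.000,0.871)–(3.150,1.000)
cell (3,1): code 0011 → (3.150,1.000)–(3.614,2.000)
cell (3,2): code 0011 → (3.614,2.000)–(3.088,3.000)
cell (3,3): code 0001 → (3.088,3.000)–(3.000,3.074)
total: 10 segments, chained into 1 closed loop(s), length Σ = 7.716736

segments=10 loops=1 length=7.717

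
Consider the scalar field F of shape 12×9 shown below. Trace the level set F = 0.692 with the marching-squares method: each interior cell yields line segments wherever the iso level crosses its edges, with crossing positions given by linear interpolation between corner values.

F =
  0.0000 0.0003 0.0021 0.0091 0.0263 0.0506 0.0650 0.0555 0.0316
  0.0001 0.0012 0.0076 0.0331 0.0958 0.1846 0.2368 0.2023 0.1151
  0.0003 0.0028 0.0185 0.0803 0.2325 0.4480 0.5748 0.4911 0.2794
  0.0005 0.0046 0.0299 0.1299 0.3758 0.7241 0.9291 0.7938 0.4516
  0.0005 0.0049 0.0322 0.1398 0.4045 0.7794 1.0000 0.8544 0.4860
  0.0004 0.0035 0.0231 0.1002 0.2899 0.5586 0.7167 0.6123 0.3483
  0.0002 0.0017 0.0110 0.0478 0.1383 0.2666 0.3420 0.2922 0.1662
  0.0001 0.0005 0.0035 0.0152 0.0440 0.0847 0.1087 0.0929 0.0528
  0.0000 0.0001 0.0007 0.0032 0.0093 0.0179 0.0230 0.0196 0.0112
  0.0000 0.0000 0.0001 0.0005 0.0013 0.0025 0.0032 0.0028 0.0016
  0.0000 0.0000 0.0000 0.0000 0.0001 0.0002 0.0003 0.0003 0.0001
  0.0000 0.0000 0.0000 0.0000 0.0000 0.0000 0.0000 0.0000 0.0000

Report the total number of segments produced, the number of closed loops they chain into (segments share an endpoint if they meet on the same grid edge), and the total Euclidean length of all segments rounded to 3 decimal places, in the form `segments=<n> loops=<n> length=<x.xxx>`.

cell (2,4): code 0100 → (2.884,5.000)–(3.000,4.908)
cell (2,5): code 1100 → (2.331,6.000)–(2.884,5.000)
cell (2,6): code 1100 → (2.664,7.000)–(2.331,6.000)
cell (2,7): code 1000 → (3.000,7.297)–(2.664,7.000)
cell (3,4): code 0110 → (3.000,4.908)–(4.000,4.767)
cell (3,7): code 1001 → (4.000,7.441)–(3.000,7.297)
cell (4,4): code 0010 → (4.000,4.767)–(4.396,5.000)
cell (4,5): code 0111 → (4.396,5.000)–(5.000,5.844)
cell (4,6): code 1011 → (5.000,6.237)–(4.671,7.000)
cell (4,7): code 0001 → (4.671,7.000)–(4.000,7.441)
cell (5,5): code 0010 → (5.000,5.844)–(5.066,6.000)
cell (5,6): code 0001 → (5.066,6.000)–(5.000,6.237)
total: 12 segments, chained into 1 closed loop(s), length Σ = 8.360485

segments=12 loops=1 length=8.360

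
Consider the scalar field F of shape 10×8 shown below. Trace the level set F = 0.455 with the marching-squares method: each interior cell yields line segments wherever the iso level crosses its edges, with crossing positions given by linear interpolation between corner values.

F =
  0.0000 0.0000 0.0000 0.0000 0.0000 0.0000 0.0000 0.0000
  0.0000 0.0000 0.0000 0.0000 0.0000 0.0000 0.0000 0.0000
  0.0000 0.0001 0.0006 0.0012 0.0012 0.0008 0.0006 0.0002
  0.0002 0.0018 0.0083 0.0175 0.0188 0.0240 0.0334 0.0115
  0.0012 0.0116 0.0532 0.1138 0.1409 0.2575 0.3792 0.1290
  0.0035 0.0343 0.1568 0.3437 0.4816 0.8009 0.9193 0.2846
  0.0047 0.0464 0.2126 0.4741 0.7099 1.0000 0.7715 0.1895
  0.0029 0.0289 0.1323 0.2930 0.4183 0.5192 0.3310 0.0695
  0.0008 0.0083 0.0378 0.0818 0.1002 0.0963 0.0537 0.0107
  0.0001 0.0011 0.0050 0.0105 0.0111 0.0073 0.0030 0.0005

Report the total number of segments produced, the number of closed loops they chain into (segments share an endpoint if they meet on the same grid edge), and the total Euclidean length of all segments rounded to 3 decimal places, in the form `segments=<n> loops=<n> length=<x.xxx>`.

cell (4,3): code 0100 → (4.922,4.000)–(5.000,3.807)
cell (4,4): code 1100 → (4.363,5.000)–(4.922,4.000)
cell (4,5): code 1100 → (4.140,6.000)–(4.363,5.000)
cell (4,6): code 1000 → (5.000,6.732)–(4.140,6.000)
cell (5,2): code 0100 → (5.854,3.000)–(6.000,2.927)
cell (5,3): code 1110 → (5.000,3.807)–(5.854,3.000)
cell (5,6): code 1001 → (6.000,6.544)–(5.000,6.732)
cell (6,2): code 0010 → (6.000,2.927)–(6.105,3.000)
cell (6,3): code 0011 → (6.105,3.000)–(6.874,4.000)
cell (6,4): code 0111 → (6.874,4.000)–(7.000,4.364)
cell (6,5): code 1011 → (7.000,5.341)–(6.719,6.000)
cell (6,6): code 0001 → (6.719,6.000)–(6.000,6.544)
cell (7,4): code 0010 → (7.000,4.364)–(7.152,5.000)
cell (7,5): code 0001 → (7.152,5.000)–(7.000,5.341)
total: 14 segments, chained into 1 closed loop(s), length Σ = 10.282251

segments=14 loops=1 length=10.282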